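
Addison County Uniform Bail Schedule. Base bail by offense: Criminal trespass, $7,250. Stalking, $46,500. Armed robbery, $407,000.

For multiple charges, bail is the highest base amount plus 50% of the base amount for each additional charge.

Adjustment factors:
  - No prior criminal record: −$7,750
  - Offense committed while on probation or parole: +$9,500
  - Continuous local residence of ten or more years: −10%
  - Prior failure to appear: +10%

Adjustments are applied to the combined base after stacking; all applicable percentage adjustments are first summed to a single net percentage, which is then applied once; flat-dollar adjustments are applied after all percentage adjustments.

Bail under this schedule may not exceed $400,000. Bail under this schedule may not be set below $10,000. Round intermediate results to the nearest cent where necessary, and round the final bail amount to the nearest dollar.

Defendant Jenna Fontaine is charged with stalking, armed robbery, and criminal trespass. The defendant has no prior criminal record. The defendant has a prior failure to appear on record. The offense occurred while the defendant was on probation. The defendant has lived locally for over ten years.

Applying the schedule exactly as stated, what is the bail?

Base amounts from the schedule: stalking $46,500; armed robbery $407,000; criminal trespass $7,250.
Stacking rule: highest base plus 50% of each additional charge. Highest is armed robbery at $407,000. Additional: $46,500 × 50% = $23,250; $7,250 × 50% = $3,625. Combined base = $407,000 + $26,875 = $433,875.
Net percentage adjustment: −10% +10% = +0%. $433,875 × 1 = $433,875.
No prior criminal record (−$7,750 flat): $433,875 − $7,750 = $426,125.
Offense committed while on probation or parole (+$9,500 flat): $426,125 + $9,500 = $435,625.
Result $435,625 exceeds the maximum of $400,000; bail is capped at $400,000.
$400,000 is at or above the $10,000 minimum.

$400,000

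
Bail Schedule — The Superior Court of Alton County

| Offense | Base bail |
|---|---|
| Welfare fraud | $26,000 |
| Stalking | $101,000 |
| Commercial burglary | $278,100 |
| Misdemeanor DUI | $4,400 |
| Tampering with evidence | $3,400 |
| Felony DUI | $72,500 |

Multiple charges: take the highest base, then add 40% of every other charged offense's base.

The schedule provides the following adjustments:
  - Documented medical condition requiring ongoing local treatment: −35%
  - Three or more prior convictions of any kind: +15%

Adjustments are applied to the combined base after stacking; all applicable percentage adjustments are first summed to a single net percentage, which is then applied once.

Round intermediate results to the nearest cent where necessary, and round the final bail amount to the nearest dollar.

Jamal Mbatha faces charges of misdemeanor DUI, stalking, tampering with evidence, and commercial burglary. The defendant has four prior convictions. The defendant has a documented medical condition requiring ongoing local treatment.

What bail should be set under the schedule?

Base amounts from the schedule: misdemeanor DUI $4,400; stalking $101,000; tampering with evidence $3,400; commercial burglary $278,100.
Stacking rule: highest base plus 40% of each additional charge. Highest is commercial burglary at $278,100. Additional: $4,400 × 40% = $1,760; $101,000 × 40% = $40,400; $3,400 × 40% = $1,360. Combined base = $278,100 + $43,520 = $321,620.
Net percentage adjustment: −35% +15% = −20%. $321,620 × 0.8 = $257,296.

$257,296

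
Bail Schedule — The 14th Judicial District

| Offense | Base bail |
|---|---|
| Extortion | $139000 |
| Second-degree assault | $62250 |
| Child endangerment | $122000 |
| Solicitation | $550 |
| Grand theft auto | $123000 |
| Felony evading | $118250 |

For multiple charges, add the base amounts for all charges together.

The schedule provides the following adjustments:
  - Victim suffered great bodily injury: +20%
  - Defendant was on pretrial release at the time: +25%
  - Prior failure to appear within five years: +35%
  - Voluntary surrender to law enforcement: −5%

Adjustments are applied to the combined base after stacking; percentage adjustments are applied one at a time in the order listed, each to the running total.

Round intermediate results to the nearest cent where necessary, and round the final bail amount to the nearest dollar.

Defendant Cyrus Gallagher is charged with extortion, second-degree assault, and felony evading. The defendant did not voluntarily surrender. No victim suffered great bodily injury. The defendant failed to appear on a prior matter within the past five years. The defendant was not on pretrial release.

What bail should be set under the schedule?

Base amounts from the schedule: extortion $139000; second-degree assault $62250; felony evading $118250.
Stacking rule: sum of all bases. $139000 + $62250 + $118250 = $319500.
Prior failure to appear within five years (+35%): $319500 × 1.35 = $431325.

$431325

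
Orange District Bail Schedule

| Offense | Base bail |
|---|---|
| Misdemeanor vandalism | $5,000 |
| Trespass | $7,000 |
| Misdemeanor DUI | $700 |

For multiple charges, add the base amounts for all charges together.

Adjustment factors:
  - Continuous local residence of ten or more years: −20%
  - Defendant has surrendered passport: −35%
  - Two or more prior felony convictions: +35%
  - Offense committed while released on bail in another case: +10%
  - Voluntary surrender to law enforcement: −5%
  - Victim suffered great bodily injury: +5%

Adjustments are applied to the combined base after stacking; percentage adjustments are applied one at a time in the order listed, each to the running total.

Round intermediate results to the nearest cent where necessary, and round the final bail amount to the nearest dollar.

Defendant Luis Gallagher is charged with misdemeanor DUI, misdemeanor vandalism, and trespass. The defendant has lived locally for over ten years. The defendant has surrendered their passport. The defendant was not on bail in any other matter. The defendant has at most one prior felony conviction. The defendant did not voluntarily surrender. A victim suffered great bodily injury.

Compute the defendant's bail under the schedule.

$6,934

Base amounts from the schedule: misdemeanor DUI $700; misdemeanor vandalism $5,000; trespass $7,000.
Stacking rule: sum of all bases. $700 + $5,000 + $7,000 = $12,700.
Continuous local residence of ten or more years (−20%): $12,700 × 0.8 = $10,160.
Defendant has surrendered passport (−35%): $10,160 × 0.65 = $6,604.
Victim suffered great bodily injury (+5%): $6,604 × 1.05 = $6,934.20.
Rounded to the nearest dollar: $6,934.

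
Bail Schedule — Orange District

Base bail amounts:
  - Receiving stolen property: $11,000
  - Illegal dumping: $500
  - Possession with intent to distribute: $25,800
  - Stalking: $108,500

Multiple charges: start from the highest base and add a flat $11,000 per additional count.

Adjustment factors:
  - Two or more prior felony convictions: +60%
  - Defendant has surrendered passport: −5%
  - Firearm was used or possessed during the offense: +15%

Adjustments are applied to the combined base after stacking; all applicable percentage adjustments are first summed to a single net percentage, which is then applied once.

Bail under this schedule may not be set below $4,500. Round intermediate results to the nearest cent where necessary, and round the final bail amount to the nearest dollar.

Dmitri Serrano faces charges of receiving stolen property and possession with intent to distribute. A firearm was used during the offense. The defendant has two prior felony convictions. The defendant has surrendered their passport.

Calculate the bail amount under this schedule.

Base amounts from the schedule: receiving stolen property $11,000; possession with intent to distribute $25,800.
Stacking rule: highest base plus $11,000 per additional charge. Highest is possession with intent to distribute at $25,800; 1 additional charge → +$11,000. Combined base = $36,800.
Net percentage adjustment: +60% −5% +15% = +70%. $36,800 × 1.7 = $62,560.
$62,560 is at or above the $4,500 minimum.

$62,560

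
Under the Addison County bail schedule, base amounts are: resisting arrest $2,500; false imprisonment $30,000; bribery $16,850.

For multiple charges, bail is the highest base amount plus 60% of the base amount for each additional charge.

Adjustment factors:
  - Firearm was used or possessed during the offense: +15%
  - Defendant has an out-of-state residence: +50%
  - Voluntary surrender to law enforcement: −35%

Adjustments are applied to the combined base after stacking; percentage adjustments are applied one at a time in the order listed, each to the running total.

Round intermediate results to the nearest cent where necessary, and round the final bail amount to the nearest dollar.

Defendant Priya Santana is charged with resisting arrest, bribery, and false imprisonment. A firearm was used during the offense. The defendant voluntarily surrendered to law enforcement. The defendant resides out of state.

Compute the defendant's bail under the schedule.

$46,655

Base amounts from the schedule: resisting arrest $2,500; bribery $16,850; false imprisonment $30,000.
Stacking rule: highest base plus 60% of each additional charge. Highest is false imprisonment at $30,000. Additional: $2,500 × 60% = $1,500; $16,850 × 60% = $10,110. Combined base = $30,000 + $11,610 = $41,610.
Firearm was used or possessed during the offense (+15%): $41,610 × 1.15 = $47,851.50.
Defendant has an out-of-state residence (+50%): $47,851.50 × 1.5 = $71,777.25.
Voluntary surrender to law enforcement (−35%): $71,777.25 × 0.65 = $46,655.21.
Rounded to the nearest dollar: $46,655.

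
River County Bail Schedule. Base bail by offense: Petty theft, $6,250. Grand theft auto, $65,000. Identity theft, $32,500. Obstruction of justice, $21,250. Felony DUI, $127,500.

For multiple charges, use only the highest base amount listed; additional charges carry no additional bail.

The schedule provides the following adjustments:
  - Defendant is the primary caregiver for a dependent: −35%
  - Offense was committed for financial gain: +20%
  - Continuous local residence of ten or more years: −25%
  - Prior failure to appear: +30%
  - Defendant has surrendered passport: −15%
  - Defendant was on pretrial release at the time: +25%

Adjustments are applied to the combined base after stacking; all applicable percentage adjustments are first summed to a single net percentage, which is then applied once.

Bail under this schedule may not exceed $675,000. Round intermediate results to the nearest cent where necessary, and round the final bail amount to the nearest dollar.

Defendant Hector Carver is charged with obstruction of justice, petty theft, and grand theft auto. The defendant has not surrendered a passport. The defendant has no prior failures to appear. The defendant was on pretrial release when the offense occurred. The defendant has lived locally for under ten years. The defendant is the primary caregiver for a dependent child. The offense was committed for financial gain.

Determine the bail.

Base amounts from the schedule: obstruction of justice $21,250; petty theft $6,250; grand theft auto $65,000.
Stacking rule: use the highest base only. Highest is grand theft auto at $65,000. Combined base = $65,000.
Net percentage adjustment: −35% +20% +25% = +10%. $65,000 × 1.1 = $71,500.
$71,500 is within the $675,000 maximum.

$71,500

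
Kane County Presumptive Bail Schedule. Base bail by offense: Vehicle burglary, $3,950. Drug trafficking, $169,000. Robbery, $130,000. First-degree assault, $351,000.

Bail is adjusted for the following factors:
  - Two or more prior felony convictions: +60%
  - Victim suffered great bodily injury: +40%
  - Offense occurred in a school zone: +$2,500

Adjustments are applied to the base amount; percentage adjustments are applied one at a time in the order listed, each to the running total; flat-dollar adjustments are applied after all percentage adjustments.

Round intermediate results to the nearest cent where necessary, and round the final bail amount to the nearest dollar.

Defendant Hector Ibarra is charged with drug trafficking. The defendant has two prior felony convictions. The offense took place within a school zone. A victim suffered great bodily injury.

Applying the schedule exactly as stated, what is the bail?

Base amounts from the schedule: drug trafficking $169,000.
Single charge. Combined base = $169,000.
Two or more prior felony convictions (+60%): $169,000 × 1.6 = $270,400.
Victim suffered great bodily injury (+40%): $270,400 × 1.4 = $378,560.
Offense occurred in a school zone (+$2,500 flat): $378,560 + $2,500 = $381,060.

$381,060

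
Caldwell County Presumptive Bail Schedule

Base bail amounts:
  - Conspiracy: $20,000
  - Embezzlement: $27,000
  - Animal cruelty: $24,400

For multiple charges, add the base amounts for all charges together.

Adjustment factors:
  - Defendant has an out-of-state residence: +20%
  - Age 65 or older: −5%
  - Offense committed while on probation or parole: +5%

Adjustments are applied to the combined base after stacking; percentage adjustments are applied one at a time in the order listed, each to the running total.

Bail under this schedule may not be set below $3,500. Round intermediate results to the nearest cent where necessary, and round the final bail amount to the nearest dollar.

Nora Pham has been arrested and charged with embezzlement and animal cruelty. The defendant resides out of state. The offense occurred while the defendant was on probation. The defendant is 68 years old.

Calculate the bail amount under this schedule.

$61,526

Base amounts from the schedule: embezzlement $27,000; animal cruelty $24,400.
Stacking rule: sum of all bases. $27,000 + $24,400 = $51,400.
Defendant has an out-of-state residence (+20%): $51,400 × 1.2 = $61,680.
Age 65 or older (−5%): $61,680 × 0.95 = $58,596.
Offense committed while on probation or parole (+5%): $58,596 × 1.05 = $61,525.80.
$61,525.80 is at or above the $3,500 minimum.
Rounded to the nearest dollar: $61,526.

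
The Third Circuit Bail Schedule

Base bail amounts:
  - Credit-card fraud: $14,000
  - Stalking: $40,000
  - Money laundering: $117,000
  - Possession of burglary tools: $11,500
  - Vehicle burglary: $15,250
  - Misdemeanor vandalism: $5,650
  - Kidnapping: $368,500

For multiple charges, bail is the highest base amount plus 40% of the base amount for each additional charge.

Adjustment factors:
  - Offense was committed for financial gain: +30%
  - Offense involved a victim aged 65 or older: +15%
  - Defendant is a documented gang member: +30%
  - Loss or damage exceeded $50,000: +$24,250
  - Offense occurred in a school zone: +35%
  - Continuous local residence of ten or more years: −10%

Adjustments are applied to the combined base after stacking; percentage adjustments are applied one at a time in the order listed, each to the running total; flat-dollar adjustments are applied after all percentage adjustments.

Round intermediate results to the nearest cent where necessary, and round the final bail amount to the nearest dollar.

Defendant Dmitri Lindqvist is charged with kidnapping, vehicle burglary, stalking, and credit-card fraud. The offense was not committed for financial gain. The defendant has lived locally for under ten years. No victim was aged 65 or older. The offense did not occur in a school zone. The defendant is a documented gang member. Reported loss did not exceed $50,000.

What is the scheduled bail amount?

$515,060

Base amounts from the schedule: kidnapping $368,500; vehicle burglary $15,250; stalking $40,000; credit-card fraud $14,000.
Stacking rule: highest base plus 40% of each additional charge. Highest is kidnapping at $368,500. Additional: $15,250 × 40% = $6,100; $40,000 × 40% = $16,000; $14,000 × 40% = $5,600. Combined base = $368,500 + $27,700 = $396,200.
Defendant is a documented gang member (+30%): $396,200 × 1.3 = $515,060.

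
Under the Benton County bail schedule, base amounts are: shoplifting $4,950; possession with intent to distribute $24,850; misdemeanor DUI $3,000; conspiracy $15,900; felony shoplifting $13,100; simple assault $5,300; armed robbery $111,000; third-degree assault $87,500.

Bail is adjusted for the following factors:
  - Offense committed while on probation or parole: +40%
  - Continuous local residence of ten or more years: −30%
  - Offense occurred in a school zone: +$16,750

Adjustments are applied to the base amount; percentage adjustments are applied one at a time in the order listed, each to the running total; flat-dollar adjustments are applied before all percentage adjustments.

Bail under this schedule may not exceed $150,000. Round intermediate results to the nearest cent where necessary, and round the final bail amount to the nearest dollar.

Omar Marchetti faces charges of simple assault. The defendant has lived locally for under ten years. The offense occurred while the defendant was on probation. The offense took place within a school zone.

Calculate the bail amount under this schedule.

$30,870

Base amounts from the schedule: simple assault $5,300.
Single charge. Combined base = $5,300.
Offense occurred in a school zone (+$16,750 flat): $5,300 + $16,750 = $22,050.
Offense committed while on probation or parole (+40%): $22,050 × 1.4 = $30,870.
$30,870 is within the $150,000 maximum.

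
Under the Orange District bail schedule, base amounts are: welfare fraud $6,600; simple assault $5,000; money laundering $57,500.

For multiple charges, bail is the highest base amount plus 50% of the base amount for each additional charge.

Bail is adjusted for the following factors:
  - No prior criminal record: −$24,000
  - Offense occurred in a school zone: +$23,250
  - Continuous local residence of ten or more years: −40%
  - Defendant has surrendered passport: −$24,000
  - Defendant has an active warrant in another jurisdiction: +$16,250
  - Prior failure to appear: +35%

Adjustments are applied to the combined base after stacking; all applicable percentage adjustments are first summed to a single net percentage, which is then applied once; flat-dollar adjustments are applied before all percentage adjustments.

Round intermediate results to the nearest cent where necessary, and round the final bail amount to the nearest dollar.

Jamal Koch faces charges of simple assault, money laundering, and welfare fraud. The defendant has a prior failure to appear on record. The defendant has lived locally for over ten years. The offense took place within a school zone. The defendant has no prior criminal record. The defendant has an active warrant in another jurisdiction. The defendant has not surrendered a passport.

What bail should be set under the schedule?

Base amounts from the schedule: simple assault $5,000; money laundering $57,500; welfare fraud $6,600.
Stacking rule: highest base plus 50% of each additional charge. Highest is money laundering at $57,500. Additional: $5,000 × 50% = $2,500; $6,600 × 50% = $3,300. Combined base = $57,500 + $5,800 = $63,300.
No prior criminal record (−$24,000 flat): $63,300 − $24,000 = $39,300.
Offense occurred in a school zone (+$23,250 flat): $39,300 + $23,250 = $62,550.
Defendant has an active warrant in another jurisdiction (+$16,250 flat): $62,550 + $16,250 = $78,800.
Net percentage adjustment: −40% +35% = −5%. $78,800 × 0.95 = $74,860.

$74,860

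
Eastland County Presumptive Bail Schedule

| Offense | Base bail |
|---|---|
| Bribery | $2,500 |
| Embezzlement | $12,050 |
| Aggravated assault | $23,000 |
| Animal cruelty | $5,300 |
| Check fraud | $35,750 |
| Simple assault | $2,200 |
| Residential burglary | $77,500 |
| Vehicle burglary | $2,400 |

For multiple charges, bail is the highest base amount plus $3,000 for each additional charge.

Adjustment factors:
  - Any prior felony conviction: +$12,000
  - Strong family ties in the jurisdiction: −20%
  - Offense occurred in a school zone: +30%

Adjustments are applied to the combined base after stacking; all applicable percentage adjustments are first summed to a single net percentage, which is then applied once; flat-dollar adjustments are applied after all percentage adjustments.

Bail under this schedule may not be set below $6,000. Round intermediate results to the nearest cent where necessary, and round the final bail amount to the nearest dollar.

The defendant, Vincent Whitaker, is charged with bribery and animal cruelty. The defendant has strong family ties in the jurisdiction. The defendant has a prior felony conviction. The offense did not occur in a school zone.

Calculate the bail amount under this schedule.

Base amounts from the schedule: bribery $2,500; animal cruelty $5,300.
Stacking rule: highest base plus $3,000 per additional charge. Highest is animal cruelty at $5,300; 1 additional charge → +$3,000. Combined base = $8,300.
Strong family ties in the jurisdiction (−20%): $8,300 × 0.8 = $6,640.
Any prior felony conviction (+$12,000 flat): $6,640 + $12,000 = $18,640.
$18,640 is at or above the $6,000 minimum.

$18,640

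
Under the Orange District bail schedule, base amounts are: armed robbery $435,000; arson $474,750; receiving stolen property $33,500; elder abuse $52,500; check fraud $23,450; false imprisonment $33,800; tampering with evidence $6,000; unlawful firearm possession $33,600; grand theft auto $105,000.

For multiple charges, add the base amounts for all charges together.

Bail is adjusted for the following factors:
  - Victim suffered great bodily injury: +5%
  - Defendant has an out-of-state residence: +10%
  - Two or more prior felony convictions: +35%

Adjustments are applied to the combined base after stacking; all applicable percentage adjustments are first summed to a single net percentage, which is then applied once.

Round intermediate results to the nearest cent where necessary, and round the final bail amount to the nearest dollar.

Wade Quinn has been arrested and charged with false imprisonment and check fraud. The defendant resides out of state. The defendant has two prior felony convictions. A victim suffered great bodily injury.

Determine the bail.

$85,875

Base amounts from the schedule: false imprisonment $33,800; check fraud $23,450.
Stacking rule: sum of all bases. $33,800 + $23,450 = $57,250.
Net percentage adjustment: +5% +10% +35% = +50%. $57,250 × 1.5 = $85,875.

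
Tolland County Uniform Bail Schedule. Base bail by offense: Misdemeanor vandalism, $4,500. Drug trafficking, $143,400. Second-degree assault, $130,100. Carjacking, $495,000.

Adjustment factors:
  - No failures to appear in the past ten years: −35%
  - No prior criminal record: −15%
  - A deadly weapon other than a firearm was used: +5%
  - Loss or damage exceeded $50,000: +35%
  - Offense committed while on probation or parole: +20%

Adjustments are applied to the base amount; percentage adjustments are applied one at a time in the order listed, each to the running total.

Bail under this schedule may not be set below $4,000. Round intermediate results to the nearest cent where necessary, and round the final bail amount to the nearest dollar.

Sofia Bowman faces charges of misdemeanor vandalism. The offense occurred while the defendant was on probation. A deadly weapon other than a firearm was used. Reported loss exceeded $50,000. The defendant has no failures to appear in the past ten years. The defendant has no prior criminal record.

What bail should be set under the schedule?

$4,229

Base amounts from the schedule: misdemeanor vandalism $4,500.
Single charge. Combined base = $4,500.
No failures to appear in the past ten years (−35%): $4,500 × 0.65 = $2,925.
No prior criminal record (−15%): $2,925 × 0.85 = $2,486.25.
A deadly weapon other than a firearm was used (+5%): $2,486.25 × 1.05 = $2,610.56.
Loss or damage exceeded $50,000 (+35%): $2,610.56 × 1.35 = $3,524.26.
Offense committed while on probation or parole (+20%): $3,524.26 × 1.2 = $4,229.11.
$4,229.11 is at or above the $4,000 minimum.
Rounded to the nearest dollar: $4,229.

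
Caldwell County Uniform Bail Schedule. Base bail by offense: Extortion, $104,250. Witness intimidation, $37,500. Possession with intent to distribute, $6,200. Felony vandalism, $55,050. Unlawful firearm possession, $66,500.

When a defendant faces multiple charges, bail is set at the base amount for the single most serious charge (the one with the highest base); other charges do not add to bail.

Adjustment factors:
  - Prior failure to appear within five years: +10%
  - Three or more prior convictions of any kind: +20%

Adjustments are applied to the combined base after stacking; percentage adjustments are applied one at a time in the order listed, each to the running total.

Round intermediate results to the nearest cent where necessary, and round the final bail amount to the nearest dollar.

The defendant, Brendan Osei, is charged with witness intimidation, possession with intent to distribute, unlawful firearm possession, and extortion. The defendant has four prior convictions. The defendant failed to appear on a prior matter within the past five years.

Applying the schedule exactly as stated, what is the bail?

$137,610

Base amounts from the schedule: witness intimidation $37,500; possession with intent to distribute $6,200; unlawful firearm possession $66,500; extortion $104,250.
Stacking rule: use the highest base only. Highest is extortion at $104,250. Combined base = $104,250.
Prior failure to appear within five years (+10%): $104,250 × 1.1 = $114,675.
Three or more prior convictions of any kind (+20%): $114,675 × 1.2 = $137,610.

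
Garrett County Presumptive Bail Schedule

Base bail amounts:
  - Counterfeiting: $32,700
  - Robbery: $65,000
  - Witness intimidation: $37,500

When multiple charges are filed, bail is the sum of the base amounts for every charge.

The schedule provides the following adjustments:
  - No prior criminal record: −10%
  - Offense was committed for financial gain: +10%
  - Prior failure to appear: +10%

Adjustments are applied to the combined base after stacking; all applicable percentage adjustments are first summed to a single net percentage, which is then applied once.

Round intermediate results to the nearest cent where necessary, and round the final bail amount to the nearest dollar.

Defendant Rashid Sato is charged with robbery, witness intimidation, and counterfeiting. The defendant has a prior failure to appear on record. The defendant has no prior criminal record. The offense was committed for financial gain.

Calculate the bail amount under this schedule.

$148,720

Base amounts from the schedule: robbery $65,000; witness intimidation $37,500; counterfeiting $32,700.
Stacking rule: sum of all bases. $65,000 + $37,500 + $32,700 = $135,200.
Net percentage adjustment: −10% +10% +10% = +10%. $135,200 × 1.1 = $148,720.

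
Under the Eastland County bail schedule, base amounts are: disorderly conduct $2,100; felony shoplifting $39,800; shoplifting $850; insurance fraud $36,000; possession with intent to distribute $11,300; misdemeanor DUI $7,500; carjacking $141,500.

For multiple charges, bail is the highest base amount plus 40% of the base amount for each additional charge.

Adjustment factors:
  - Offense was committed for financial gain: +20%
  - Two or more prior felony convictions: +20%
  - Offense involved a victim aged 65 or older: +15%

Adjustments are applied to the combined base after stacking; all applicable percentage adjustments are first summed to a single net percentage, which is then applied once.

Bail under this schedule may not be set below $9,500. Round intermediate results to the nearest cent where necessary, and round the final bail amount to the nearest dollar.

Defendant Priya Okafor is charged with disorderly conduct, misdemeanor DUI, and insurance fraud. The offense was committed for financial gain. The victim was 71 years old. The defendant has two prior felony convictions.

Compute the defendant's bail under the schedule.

Base amounts from the schedule: disorderly conduct $2,100; misdemeanor DUI $7,500; insurance fraud $36,000.
Stacking rule: highest base plus 40% of each additional charge. Highest is insurance fraud at $36,000. Additional: $2,100 × 40% = $840; $7,500 × 40% = $3,000. Combined base = $36,000 + $3,840 = $39,840.
Net percentage adjustment: +20% +20% +15% = +55%. $39,840 × 1.55 = $61,752.
$61,752 is at or above the $9,500 minimum.

$61,752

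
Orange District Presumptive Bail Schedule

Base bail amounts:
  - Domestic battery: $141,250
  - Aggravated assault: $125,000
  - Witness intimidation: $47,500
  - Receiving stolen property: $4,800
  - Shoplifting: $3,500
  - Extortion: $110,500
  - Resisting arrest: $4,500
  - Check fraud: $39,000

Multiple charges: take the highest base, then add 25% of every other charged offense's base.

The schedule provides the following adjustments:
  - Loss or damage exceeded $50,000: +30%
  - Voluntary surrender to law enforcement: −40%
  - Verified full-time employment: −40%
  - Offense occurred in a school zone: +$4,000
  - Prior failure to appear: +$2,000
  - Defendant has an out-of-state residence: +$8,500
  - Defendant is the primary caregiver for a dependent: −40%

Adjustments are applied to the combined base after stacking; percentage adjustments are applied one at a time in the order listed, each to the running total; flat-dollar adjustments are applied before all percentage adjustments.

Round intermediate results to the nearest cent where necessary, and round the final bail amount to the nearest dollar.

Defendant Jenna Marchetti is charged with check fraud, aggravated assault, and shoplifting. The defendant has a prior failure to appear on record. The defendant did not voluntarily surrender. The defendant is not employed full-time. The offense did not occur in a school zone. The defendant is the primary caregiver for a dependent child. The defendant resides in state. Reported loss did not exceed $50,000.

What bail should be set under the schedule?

$82,575

Base amounts from the schedule: check fraud $39,000; aggravated assault $125,000; shoplifting $3,500.
Stacking rule: highest base plus 25% of each additional charge. Highest is aggravated assault at $125,000. Additional: $39,000 × 25% = $9,750; $3,500 × 25% = $875. Combined base = $125,000 + $10,625 = $135,625.
Prior failure to appear (+$2,000 flat): $135,625 + $2,000 = $137,625.
Defendant is the primary caregiver for a dependent (−40%): $137,625 × 0.6 = $82,575.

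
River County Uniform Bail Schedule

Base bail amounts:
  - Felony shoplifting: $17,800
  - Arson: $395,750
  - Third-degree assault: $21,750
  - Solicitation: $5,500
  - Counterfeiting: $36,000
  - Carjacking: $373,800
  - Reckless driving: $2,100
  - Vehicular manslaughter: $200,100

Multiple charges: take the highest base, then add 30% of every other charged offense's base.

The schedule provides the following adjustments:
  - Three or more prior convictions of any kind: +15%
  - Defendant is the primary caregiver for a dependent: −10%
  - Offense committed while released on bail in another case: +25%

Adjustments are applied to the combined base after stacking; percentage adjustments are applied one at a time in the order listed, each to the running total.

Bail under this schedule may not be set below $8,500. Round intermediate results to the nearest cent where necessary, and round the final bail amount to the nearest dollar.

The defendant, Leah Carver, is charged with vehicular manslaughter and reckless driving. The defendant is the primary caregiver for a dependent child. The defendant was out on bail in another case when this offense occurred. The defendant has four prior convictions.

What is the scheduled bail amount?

$259,694

Base amounts from the schedule: vehicular manslaughter $200,100; reckless driving $2,100.
Stacking rule: highest base plus 30% of each additional charge. Highest is vehicular manslaughter at $200,100. Additional: $2,100 × 30% = $630. Combined base = $200,100 + $630 = $200,730.
Three or more prior convictions of any kind (+15%): $200,730 × 1.15 = $230,839.50.
Defendant is the primary caregiver for a dependent (−10%): $230,839.50 × 0.9 = $207,755.55.
Offense committed while released on bail in another case (+25%): $207,755.55 × 1.25 = $259,694.44.
$259,694.44 is at or above the $8,500 minimum.
Rounded to the nearest dollar: $259,694.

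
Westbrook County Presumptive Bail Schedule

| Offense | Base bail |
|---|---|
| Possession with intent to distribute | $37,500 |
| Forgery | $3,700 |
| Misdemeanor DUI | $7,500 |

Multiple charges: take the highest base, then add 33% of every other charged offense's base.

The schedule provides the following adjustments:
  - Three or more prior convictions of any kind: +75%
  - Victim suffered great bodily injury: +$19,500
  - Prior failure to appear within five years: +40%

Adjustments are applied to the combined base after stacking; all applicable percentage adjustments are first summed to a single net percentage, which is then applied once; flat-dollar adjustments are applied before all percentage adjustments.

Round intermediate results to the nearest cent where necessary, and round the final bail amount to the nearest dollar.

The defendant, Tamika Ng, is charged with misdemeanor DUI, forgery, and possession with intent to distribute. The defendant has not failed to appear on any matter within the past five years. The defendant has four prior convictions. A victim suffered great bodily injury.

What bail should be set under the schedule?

Base amounts from the schedule: misdemeanor DUI $7,500; forgery $3,700; possession with intent to distribute $37,500.
Stacking rule: highest base plus 33% of each additional charge. Highest is possession with intent to distribute at $37,500. Additional: $7,500 × 33% = $2,475; $3,700 × 33% = $1,221. Combined base = $37,500 + $3,696 = $41,196.
Victim suffered great bodily injury (+$19,500 flat): $41,196 + $19,500 = $60,696.
Three or more prior convictions of any kind (+75%): $60,696 × 1.75 = $106,218.

$106,218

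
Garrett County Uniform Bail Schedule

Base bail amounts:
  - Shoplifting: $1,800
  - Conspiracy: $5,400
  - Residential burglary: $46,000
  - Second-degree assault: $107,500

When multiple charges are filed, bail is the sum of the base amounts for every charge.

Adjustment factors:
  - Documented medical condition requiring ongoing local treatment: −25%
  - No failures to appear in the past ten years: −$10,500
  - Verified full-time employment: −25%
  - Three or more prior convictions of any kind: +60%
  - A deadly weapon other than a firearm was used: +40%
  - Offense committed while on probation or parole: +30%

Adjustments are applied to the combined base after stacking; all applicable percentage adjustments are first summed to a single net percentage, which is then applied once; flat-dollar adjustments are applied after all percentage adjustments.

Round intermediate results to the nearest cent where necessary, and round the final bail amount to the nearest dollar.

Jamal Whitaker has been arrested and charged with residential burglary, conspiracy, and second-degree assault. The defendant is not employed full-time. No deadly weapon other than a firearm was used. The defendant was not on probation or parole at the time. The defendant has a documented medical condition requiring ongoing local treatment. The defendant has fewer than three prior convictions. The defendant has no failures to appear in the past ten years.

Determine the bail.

Base amounts from the schedule: residential burglary $46,000; conspiracy $5,400; second-degree assault $107,500.
Stacking rule: sum of all bases. $46,000 + $5,400 + $107,500 = $158,900.
Documented medical condition requiring ongoing local treatment (−25%): $158,900 × 0.75 = $119,175.
No failures to appear in the past ten years (−$10,500 flat): $119,175 − $10,500 = $108,675.

$108,675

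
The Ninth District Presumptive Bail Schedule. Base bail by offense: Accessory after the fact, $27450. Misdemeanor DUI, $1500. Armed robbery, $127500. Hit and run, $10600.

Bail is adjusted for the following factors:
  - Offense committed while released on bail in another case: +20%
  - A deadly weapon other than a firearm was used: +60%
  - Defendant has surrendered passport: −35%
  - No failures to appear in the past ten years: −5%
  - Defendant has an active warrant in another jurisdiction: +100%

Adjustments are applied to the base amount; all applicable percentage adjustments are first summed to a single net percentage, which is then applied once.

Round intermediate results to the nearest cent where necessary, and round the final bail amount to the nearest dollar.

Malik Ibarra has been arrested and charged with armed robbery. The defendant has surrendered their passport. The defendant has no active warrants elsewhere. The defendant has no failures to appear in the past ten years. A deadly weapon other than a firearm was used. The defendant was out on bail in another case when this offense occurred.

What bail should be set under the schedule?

$178500

Base amounts from the schedule: armed robbery $127500.
Single charge. Combined base = $127500.
Net percentage adjustment: +20% +60% −35% −5% = +40%. $127500 × 1.4 = $178500.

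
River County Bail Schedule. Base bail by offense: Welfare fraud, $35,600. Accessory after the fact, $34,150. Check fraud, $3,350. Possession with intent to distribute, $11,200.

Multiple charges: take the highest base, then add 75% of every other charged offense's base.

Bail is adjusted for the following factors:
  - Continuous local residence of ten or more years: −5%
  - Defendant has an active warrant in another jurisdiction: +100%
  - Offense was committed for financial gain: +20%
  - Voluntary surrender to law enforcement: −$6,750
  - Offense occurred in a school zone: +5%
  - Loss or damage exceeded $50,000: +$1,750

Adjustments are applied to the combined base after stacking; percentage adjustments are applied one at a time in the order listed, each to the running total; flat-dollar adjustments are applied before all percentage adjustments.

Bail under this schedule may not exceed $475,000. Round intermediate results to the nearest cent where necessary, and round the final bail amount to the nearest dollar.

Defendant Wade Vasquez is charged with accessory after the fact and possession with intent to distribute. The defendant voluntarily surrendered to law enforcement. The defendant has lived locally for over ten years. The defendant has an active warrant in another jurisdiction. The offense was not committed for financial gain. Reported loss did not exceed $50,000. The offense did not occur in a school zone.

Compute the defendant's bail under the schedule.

Base amounts from the schedule: accessory after the fact $34,150; possession with intent to distribute $11,200.
Stacking rule: highest base plus 75% of each additional charge. Highest is accessory after the fact at $34,150. Additional: $11,200 × 75% = $8,400. Combined base = $34,150 + $8,400 = $42,550.
Voluntary surrender to law enforcement (−$6,750 flat): $42,550 − $6,750 = $35,800.
Continuous local residence of ten or more years (−5%): $35,800 × 0.95 = $34,010.
Defendant has an active warrant in another jurisdiction (+100%): $34,010 × 2 = $68,020.
$68,020 is within the $475,000 maximum.

$68,020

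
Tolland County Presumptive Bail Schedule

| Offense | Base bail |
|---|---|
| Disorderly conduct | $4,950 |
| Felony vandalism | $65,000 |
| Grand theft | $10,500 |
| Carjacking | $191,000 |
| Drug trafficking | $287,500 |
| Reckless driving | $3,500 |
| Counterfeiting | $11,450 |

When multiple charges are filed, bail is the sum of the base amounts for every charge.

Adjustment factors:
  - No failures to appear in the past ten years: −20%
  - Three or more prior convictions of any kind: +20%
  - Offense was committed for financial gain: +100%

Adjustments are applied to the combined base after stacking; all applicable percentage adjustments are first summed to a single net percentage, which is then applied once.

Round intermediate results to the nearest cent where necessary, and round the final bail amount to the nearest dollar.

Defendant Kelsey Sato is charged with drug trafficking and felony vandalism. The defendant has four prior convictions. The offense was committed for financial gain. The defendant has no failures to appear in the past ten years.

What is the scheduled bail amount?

$705,000

Base amounts from the schedule: drug trafficking $287,500; felony vandalism $65,000.
Stacking rule: sum of all bases. $287,500 + $65,000 = $352,500.
Net percentage adjustment: −20% +20% +100% = +100%. $352,500 × 2 = $705,000.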